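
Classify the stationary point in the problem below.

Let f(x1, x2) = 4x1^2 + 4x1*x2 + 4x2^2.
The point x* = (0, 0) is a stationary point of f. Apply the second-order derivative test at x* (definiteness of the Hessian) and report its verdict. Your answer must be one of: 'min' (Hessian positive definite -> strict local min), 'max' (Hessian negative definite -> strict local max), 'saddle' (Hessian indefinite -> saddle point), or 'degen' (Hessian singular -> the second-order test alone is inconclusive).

Compute the Hessian H = grad^2 f:
  H = [[8, 4], [4, 8]]
Verify stationarity: grad f(x*) = H x* + g = (0, 0).
Eigenvalues of H: 4, 12.
Both eigenvalues > 0, so H is positive definite -> x* is a strict local min.

min


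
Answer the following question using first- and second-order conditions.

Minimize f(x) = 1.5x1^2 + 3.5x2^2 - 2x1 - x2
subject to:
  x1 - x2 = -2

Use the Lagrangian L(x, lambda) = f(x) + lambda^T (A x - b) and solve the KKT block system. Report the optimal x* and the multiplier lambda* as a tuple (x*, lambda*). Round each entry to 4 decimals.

Form the Lagrangian:
  L(x, lambda) = (1/2) x^T Q x + c^T x + lambda^T (A x - b)
Stationarity (grad_x L = 0): Q x + c + A^T lambda = 0.
Primal feasibility: A x = b.

This gives the KKT block system:
  [ Q   A^T ] [ x     ]   [-c ]
  [ A    0  ] [ lambda ] = [ b ]

Solving the linear system:
  x*      = (-1.1, 0.9)
  lambda* = (5.3)
  f(x*)   = 5.95

x* = (-1.1, 0.9), lambda* = (5.3)


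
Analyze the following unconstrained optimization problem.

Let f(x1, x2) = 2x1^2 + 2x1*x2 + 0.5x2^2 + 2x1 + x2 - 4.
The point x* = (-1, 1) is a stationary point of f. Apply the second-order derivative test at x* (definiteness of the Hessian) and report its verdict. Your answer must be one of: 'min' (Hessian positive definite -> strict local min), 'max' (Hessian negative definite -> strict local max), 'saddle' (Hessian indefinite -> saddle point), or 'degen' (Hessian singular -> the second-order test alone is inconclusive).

Compute the Hessian H = grad^2 f:
  H = [[4, 2], [2, 1]]
Verify stationarity: grad f(x*) = H x* + g = (0, 0).
Eigenvalues of H: 0, 5.
H has a zero eigenvalue (singular; positive semidefinite but not definite), so H is neither positive definite, negative definite, nor indefinite. The second-order test alone is inconclusive -> degen.
(Indeed, f is constant along the null direction of H through x*, so x* is not a strict local extremum.)

degen


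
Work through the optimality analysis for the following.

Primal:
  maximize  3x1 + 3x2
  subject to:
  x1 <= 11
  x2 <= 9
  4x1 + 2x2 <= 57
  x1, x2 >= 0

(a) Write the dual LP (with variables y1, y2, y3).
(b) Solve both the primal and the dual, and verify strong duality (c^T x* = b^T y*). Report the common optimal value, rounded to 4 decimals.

The standard primal-dual pair for 'max c^T x s.t. A x <= b, x >= 0' is:
  Dual:  min b^T y  s.t.  A^T y >= c,  y >= 0.

So the dual LP is:
  minimize  11y1 + 9y2 + 57y3
  subject to:
    y1 + 4y3 >= 3
    y2 + 2y3 >= 3
    y1, y2, y3 >= 0

Solving the primal: x* = (9.75, 9).
  primal value c^T x* = 56.25.
Solving the dual: y* = (0, 1.5, 0.75).
  dual value b^T y* = 56.25.
Strong duality: c^T x* = b^T y*. Confirmed.

56.25


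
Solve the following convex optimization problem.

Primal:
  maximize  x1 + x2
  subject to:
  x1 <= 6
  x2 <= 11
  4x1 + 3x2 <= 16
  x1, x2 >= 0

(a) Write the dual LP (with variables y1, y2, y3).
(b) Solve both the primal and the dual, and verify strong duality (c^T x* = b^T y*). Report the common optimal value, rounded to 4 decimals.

The standard primal-dual pair for 'max c^T x s.t. A x <= b, x >= 0' is:
  Dual:  min b^T y  s.t.  A^T y >= c,  y >= 0.

So the dual LP is:
  minimize  6y1 + 11y2 + 16y3
  subject to:
    y1 + 4y3 >= 1
    y2 + 3y3 >= 1
    y1, y2, y3 >= 0

Solving the primal: x* = (0, 5.3333).
  primal value c^T x* = 5.3333.
Solving the dual: y* = (0, 0, 0.3333).
  dual value b^T y* = 5.3333.
Strong duality: c^T x* = b^T y*. Confirmed.

5.3333


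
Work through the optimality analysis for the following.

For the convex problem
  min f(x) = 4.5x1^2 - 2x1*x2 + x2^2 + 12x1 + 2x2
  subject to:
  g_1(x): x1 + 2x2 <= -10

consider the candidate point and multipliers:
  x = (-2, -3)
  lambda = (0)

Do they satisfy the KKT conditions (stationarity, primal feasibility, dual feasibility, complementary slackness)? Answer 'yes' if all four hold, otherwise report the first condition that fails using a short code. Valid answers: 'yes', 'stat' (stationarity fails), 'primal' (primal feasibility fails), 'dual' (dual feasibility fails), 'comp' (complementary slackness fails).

Gradient of f: grad f(x) = Q x + c = (0, 0)
Constraint values g_i(x) = a_i^T x - b_i:
  g_1((-2, -3)) = 2
Stationarity residual: grad f(x) + sum_i lambda_i a_i = (0, 0)
  -> stationarity OK
Primal feasibility (all g_i <= 0): FAILS
Dual feasibility (all lambda_i >= 0): OK
Complementary slackness (lambda_i * g_i(x) = 0 for all i): OK

Verdict: the first failing condition is primal_feasibility -> primal.

primal


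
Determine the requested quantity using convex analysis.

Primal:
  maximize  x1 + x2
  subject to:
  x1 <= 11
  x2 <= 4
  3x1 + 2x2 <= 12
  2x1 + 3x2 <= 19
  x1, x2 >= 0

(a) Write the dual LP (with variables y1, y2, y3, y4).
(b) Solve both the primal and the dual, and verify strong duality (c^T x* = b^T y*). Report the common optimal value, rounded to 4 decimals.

The standard primal-dual pair for 'max c^T x s.t. A x <= b, x >= 0' is:
  Dual:  min b^T y  s.t.  A^T y >= c,  y >= 0.

So the dual LP is:
  minimize  11y1 + 4y2 + 12y3 + 19y4
  subject to:
    y1 + 3y3 + 2y4 >= 1
    y2 + 2y3 + 3y4 >= 1
    y1, y2, y3, y4 >= 0

Solving the primal: x* = (1.3333, 4).
  primal value c^T x* = 5.3333.
Solving the dual: y* = (0, 0.3333, 0.3333, 0).
  dual value b^T y* = 5.3333.
Strong duality: c^T x* = b^T y*. Confirmed.

5.3333


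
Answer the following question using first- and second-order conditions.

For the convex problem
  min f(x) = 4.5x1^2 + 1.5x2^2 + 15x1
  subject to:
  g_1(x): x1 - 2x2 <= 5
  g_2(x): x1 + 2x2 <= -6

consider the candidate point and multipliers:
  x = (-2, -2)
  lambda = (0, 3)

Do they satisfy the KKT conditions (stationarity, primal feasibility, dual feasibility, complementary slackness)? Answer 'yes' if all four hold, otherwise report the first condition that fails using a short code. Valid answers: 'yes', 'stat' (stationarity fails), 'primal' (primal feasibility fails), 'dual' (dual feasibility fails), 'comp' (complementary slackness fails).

Gradient of f: grad f(x) = Q x + c = (-3, -6)
Constraint values g_i(x) = a_i^T x - b_i:
  g_1((-2, -2)) = -3
  g_2((-2, -2)) = 0
Stationarity residual: grad f(x) + sum_i lambda_i a_i = (0, 0)
  -> stationarity OK
Primal feasibility (all g_i <= 0): OK
Dual feasibility (all lambda_i >= 0): OK
Complementary slackness (lambda_i * g_i(x) = 0 for all i): OK

Verdict: yes, KKT holds.

yes


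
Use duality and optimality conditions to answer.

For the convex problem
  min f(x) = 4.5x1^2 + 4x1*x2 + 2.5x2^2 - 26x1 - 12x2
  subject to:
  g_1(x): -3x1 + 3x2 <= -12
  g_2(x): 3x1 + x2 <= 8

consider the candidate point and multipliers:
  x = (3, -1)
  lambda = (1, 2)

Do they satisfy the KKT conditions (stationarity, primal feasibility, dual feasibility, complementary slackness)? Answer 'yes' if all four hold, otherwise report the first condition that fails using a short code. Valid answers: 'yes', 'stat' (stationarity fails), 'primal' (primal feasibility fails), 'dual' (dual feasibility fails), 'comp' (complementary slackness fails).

Gradient of f: grad f(x) = Q x + c = (-3, -5)
Constraint values g_i(x) = a_i^T x - b_i:
  g_1((3, -1)) = 0
  g_2((3, -1)) = 0
Stationarity residual: grad f(x) + sum_i lambda_i a_i = (0, 0)
  -> stationarity OK
Primal feasibility (all g_i <= 0): OK
Dual feasibility (all lambda_i >= 0): OK
Complementary slackness (lambda_i * g_i(x) = 0 for all i): OK

Verdict: yes, KKT holds.

yes


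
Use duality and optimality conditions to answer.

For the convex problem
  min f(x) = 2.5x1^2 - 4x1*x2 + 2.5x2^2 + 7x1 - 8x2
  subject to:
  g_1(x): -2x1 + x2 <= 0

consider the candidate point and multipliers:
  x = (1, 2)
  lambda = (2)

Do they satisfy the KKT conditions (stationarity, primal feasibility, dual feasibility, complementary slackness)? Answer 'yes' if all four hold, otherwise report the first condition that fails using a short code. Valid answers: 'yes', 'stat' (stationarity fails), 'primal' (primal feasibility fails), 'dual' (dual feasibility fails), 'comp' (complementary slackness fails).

Gradient of f: grad f(x) = Q x + c = (4, -2)
Constraint values g_i(x) = a_i^T x - b_i:
  g_1((1, 2)) = 0
Stationarity residual: grad f(x) + sum_i lambda_i a_i = (0, 0)
  -> stationarity OK
Primal feasibility (all g_i <= 0): OK
Dual feasibility (all lambda_i >= 0): OK
Complementary slackness (lambda_i * g_i(x) = 0 for all i): OK

Verdict: yes, KKT holds.

yes


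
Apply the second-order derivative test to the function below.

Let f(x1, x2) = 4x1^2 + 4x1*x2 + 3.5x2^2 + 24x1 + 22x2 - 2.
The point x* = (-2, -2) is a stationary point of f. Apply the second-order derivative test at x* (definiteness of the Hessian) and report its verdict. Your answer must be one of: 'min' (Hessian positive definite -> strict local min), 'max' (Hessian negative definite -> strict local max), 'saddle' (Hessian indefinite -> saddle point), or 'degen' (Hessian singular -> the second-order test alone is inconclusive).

Compute the Hessian H = grad^2 f:
  H = [[8, 4], [4, 7]]
Verify stationarity: grad f(x*) = H x* + g = (0, 0).
Eigenvalues of H: 3.4689, 11.5311.
Both eigenvalues > 0, so H is positive definite -> x* is a strict local min.

min


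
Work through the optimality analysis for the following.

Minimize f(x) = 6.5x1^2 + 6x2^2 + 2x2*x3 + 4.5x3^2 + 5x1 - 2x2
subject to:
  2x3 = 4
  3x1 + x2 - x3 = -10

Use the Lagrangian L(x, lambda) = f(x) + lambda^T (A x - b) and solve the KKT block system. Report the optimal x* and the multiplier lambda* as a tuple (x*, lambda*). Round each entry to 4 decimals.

Form the Lagrangian:
  L(x, lambda) = (1/2) x^T Q x + c^T x + lambda^T (A x - b)
Stationarity (grad_x L = 0): Q x + c + A^T lambda = 0.
Primal feasibility: A x = b.

This gives the KKT block system:
  [ Q   A^T ] [ x     ]   [-c ]
  [ A    0  ] [ lambda ] = [ b ]

Solving the linear system:
  x*      = (-2.3719, -0.8843, 2)
  lambda* = (-3.8099, 8.6116)
  f(x*)   = 45.6322

x* = (-2.3719, -0.8843, 2), lambda* = (-3.8099, 8.6116)


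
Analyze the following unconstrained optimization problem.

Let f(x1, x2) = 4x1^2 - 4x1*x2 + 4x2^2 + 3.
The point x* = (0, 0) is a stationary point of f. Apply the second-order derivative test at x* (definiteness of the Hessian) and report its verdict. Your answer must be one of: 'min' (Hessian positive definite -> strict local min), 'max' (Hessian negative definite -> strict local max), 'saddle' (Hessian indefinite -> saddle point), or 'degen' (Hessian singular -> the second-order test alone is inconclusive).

Compute the Hessian H = grad^2 f:
  H = [[8, -4], [-4, 8]]
Verify stationarity: grad f(x*) = H x* + g = (0, 0).
Eigenvalues of H: 4, 12.
Both eigenvalues > 0, so H is positive definite -> x* is a strict local min.

min


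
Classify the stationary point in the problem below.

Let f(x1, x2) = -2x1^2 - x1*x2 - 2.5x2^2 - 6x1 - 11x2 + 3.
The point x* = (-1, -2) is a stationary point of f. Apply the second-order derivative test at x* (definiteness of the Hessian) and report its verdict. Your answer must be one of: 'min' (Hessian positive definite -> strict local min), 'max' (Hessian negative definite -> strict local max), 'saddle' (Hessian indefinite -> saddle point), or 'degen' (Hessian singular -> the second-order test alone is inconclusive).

Compute the Hessian H = grad^2 f:
  H = [[-4, -1], [-1, -5]]
Verify stationarity: grad f(x*) = H x* + g = (0, 0).
Eigenvalues of H: -5.618, -3.382.
Both eigenvalues < 0, so H is negative definite -> x* is a strict local max.

max


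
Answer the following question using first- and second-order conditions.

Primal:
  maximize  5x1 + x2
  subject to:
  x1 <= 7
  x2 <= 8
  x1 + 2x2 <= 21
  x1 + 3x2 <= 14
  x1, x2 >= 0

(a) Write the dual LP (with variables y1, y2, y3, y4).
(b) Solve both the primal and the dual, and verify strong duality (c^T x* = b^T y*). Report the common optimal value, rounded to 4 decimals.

The standard primal-dual pair for 'max c^T x s.t. A x <= b, x >= 0' is:
  Dual:  min b^T y  s.t.  A^T y >= c,  y >= 0.

So the dual LP is:
  minimize  7y1 + 8y2 + 21y3 + 14y4
  subject to:
    y1 + y3 + y4 >= 5
    y2 + 2y3 + 3y4 >= 1
    y1, y2, y3, y4 >= 0

Solving the primal: x* = (7, 2.3333).
  primal value c^T x* = 37.3333.
Solving the dual: y* = (4.6667, 0, 0, 0.3333).
  dual value b^T y* = 37.3333.
Strong duality: c^T x* = b^T y*. Confirmed.

37.3333


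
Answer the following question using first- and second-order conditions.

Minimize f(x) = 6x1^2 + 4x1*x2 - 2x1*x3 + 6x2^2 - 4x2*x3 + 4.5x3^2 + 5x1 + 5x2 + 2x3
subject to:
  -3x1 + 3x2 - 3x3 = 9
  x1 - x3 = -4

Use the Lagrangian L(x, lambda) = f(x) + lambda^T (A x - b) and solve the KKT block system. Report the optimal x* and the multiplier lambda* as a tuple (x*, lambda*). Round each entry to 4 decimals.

Form the Lagrangian:
  L(x, lambda) = (1/2) x^T Q x + c^T x + lambda^T (A x - b)
Stationarity (grad_x L = 0): Q x + c + A^T lambda = 0.
Primal feasibility: A x = b.

This gives the KKT block system:
  [ Q   A^T ] [ x     ]   [-c ]
  [ A    0  ] [ lambda ] = [ b ]

Solving the linear system:
  x*      = (-2.7846, 1.4308, 1.2154)
  lambda* = (-2.0564, 18.9538)
  f(x*)   = 44.9923

x* = (-2.7846, 1.4308, 1.2154), lambda* = (-2.0564, 18.9538)


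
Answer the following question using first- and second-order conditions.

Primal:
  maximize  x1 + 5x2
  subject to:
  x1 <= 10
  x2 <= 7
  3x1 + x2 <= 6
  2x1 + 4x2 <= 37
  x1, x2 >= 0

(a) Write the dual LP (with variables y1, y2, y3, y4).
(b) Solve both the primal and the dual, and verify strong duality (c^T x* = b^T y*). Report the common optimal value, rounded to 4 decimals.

The standard primal-dual pair for 'max c^T x s.t. A x <= b, x >= 0' is:
  Dual:  min b^T y  s.t.  A^T y >= c,  y >= 0.

So the dual LP is:
  minimize  10y1 + 7y2 + 6y3 + 37y4
  subject to:
    y1 + 3y3 + 2y4 >= 1
    y2 + y3 + 4y4 >= 5
    y1, y2, y3, y4 >= 0

Solving the primal: x* = (0, 6).
  primal value c^T x* = 30.
Solving the dual: y* = (0, 0, 5, 0).
  dual value b^T y* = 30.
Strong duality: c^T x* = b^T y*. Confirmed.

30


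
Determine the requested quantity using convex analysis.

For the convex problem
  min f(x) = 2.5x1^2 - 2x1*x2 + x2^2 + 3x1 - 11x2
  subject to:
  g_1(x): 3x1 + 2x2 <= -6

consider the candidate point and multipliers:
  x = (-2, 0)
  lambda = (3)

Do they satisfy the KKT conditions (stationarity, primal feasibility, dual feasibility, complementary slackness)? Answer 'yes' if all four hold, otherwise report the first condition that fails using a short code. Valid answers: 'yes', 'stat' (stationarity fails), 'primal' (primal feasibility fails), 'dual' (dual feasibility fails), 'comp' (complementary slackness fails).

Gradient of f: grad f(x) = Q x + c = (-7, -7)
Constraint values g_i(x) = a_i^T x - b_i:
  g_1((-2, 0)) = 0
Stationarity residual: grad f(x) + sum_i lambda_i a_i = (2, -1)
  -> stationarity FAILS
Primal feasibility (all g_i <= 0): OK
Dual feasibility (all lambda_i >= 0): OK
Complementary slackness (lambda_i * g_i(x) = 0 for all i): OK

Verdict: the first failing condition is stationarity -> stat.

stat


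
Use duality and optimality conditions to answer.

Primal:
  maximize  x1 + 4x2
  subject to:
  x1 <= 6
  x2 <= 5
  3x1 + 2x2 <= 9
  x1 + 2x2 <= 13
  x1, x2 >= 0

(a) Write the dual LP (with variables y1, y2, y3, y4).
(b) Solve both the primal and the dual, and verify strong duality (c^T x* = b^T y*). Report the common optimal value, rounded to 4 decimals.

The standard primal-dual pair for 'max c^T x s.t. A x <= b, x >= 0' is:
  Dual:  min b^T y  s.t.  A^T y >= c,  y >= 0.

So the dual LP is:
  minimize  6y1 + 5y2 + 9y3 + 13y4
  subject to:
    y1 + 3y3 + y4 >= 1
    y2 + 2y3 + 2y4 >= 4
    y1, y2, y3, y4 >= 0

Solving the primal: x* = (0, 4.5).
  primal value c^T x* = 18.
Solving the dual: y* = (0, 0, 2, 0).
  dual value b^T y* = 18.
Strong duality: c^T x* = b^T y*. Confirmed.

18


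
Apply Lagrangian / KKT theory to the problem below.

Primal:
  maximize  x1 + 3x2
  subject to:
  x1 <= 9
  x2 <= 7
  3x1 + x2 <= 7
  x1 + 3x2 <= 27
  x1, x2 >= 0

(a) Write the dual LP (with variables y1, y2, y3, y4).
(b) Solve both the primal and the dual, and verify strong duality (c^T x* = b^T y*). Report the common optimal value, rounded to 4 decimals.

The standard primal-dual pair for 'max c^T x s.t. A x <= b, x >= 0' is:
  Dual:  min b^T y  s.t.  A^T y >= c,  y >= 0.

So the dual LP is:
  minimize  9y1 + 7y2 + 7y3 + 27y4
  subject to:
    y1 + 3y3 + y4 >= 1
    y2 + y3 + 3y4 >= 3
    y1, y2, y3, y4 >= 0

Solving the primal: x* = (0, 7).
  primal value c^T x* = 21.
Solving the dual: y* = (0, 2.6667, 0.3333, 0).
  dual value b^T y* = 21.
Strong duality: c^T x* = b^T y*. Confirmed.

21


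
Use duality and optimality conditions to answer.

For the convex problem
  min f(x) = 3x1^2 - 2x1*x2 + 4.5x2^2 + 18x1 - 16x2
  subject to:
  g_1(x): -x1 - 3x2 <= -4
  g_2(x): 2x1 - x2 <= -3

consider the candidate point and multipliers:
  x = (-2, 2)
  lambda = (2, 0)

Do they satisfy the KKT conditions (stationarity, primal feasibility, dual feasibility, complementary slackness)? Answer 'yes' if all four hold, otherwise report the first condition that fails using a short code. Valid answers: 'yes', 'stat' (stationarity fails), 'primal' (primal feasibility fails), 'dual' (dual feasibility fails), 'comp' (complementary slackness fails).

Gradient of f: grad f(x) = Q x + c = (2, 6)
Constraint values g_i(x) = a_i^T x - b_i:
  g_1((-2, 2)) = 0
  g_2((-2, 2)) = -3
Stationarity residual: grad f(x) + sum_i lambda_i a_i = (0, 0)
  -> stationarity OK
Primal feasibility (all g_i <= 0): OK
Dual feasibility (all lambda_i >= 0): OK
Complementary slackness (lambda_i * g_i(x) = 0 for all i): OK

Verdict: yes, KKT holds.

yes


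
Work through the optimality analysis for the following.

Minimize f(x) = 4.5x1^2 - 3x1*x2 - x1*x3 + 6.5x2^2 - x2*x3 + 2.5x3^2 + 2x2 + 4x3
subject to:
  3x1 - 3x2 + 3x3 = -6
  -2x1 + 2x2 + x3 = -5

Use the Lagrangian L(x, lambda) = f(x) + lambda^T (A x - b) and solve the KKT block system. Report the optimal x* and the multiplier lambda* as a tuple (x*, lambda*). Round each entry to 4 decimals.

Form the Lagrangian:
  L(x, lambda) = (1/2) x^T Q x + c^T x + lambda^T (A x - b)
Stationarity (grad_x L = 0): Q x + c + A^T lambda = 0.
Primal feasibility: A x = b.

This gives the KKT block system:
  [ Q   A^T ] [ x     ]   [-c ]
  [ A    0  ] [ lambda ] = [ b ]

Solving the linear system:
  x*      = (0.125, -0.875, -3)
  lambda* = (1.5278, 5.6667)
  f(x*)   = 11.875

x* = (0.125, -0.875, -3), lambda* = (1.5278, 5.6667)


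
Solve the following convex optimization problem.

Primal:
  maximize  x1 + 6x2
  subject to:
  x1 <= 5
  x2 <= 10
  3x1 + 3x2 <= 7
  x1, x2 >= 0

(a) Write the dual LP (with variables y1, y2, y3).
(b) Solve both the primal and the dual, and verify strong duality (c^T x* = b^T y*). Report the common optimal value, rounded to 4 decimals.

The standard primal-dual pair for 'max c^T x s.t. A x <= b, x >= 0' is:
  Dual:  min b^T y  s.t.  A^T y >= c,  y >= 0.

So the dual LP is:
  minimize  5y1 + 10y2 + 7y3
  subject to:
    y1 + 3y3 >= 1
    y2 + 3y3 >= 6
    y1, y2, y3 >= 0

Solving the primal: x* = (0, 2.3333).
  primal value c^T x* = 14.
Solving the dual: y* = (0, 0, 2).
  dual value b^T y* = 14.
Strong duality: c^T x* = b^T y*. Confirmed.

14


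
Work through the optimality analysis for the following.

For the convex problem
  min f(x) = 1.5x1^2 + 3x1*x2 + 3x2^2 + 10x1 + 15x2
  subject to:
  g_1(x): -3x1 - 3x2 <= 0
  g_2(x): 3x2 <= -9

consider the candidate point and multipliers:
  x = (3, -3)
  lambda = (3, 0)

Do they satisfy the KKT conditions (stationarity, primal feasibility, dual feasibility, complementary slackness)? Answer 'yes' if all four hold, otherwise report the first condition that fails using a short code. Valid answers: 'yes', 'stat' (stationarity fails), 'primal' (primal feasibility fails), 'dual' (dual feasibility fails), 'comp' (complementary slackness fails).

Gradient of f: grad f(x) = Q x + c = (10, 6)
Constraint values g_i(x) = a_i^T x - b_i:
  g_1((3, -3)) = 0
  g_2((3, -3)) = 0
Stationarity residual: grad f(x) + sum_i lambda_i a_i = (1, -3)
  -> stationarity FAILS
Primal feasibility (all g_i <= 0): OK
Dual feasibility (all lambda_i >= 0): OK
Complementary slackness (lambda_i * g_i(x) = 0 for all i): OK

Verdict: the first failing condition is stationarity -> stat.

stat


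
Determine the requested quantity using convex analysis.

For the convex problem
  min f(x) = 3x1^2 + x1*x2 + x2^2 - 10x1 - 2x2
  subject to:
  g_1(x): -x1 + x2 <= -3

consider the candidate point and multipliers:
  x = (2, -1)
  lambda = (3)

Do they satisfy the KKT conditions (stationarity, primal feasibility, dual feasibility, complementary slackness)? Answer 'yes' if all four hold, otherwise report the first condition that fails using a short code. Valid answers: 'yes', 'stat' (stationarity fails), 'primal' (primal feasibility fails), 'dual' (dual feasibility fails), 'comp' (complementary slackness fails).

Gradient of f: grad f(x) = Q x + c = (1, -2)
Constraint values g_i(x) = a_i^T x - b_i:
  g_1((2, -1)) = 0
Stationarity residual: grad f(x) + sum_i lambda_i a_i = (-2, 1)
  -> stationarity FAILS
Primal feasibility (all g_i <= 0): OK
Dual feasibility (all lambda_i >= 0): OK
Complementary slackness (lambda_i * g_i(x) = 0 for all i): OK

Verdict: the first failing condition is stationarity -> stat.

stat


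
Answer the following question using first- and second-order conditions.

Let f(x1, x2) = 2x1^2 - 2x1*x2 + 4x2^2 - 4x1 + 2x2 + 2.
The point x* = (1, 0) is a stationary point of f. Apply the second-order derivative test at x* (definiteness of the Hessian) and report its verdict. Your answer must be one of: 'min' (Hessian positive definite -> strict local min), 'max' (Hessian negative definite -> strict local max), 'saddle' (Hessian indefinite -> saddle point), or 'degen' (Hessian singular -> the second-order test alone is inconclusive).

Compute the Hessian H = grad^2 f:
  H = [[4, -2], [-2, 8]]
Verify stationarity: grad f(x*) = H x* + g = (0, 0).
Eigenvalues of H: 3.1716, 8.8284.
Both eigenvalues > 0, so H is positive definite -> x* is a strict local min.

min


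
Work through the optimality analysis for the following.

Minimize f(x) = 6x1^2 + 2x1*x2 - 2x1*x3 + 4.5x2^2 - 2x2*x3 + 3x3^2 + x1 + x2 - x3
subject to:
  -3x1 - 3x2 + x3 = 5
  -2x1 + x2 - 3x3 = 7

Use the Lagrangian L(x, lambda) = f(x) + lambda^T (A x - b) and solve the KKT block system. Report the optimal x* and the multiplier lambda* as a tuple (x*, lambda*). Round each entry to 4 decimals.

Form the Lagrangian:
  L(x, lambda) = (1/2) x^T Q x + c^T x + lambda^T (A x - b)
Stationarity (grad_x L = 0): Q x + c + A^T lambda = 0.
Primal feasibility: A x = b.

This gives the KKT block system:
  [ Q   A^T ] [ x     ]   [-c ]
  [ A    0  ] [ lambda ] = [ b ]

Solving the linear system:
  x*      = (-1.4477, -0.7594, -1.6213)
  lambda* = (-2.8471, -3.0536)
  f(x*)   = 17.5125

x* = (-1.4477, -0.7594, -1.6213), lambda* = (-2.8471, -3.0536)


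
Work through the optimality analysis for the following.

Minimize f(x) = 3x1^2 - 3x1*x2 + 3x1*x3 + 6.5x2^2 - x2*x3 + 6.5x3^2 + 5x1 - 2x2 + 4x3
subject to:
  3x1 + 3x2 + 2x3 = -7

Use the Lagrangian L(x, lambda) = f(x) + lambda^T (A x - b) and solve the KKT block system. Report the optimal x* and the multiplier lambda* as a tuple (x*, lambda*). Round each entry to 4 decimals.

Form the Lagrangian:
  L(x, lambda) = (1/2) x^T Q x + c^T x + lambda^T (A x - b)
Stationarity (grad_x L = 0): Q x + c + A^T lambda = 0.
Primal feasibility: A x = b.

This gives the KKT block system:
  [ Q   A^T ] [ x     ]   [-c ]
  [ A    0  ] [ lambda ] = [ b ]

Solving the linear system:
  x*      = (-1.6775, -0.5469, -0.1634)
  lambda* = (1.3048)
  f(x*)   = 0.5931

x* = (-1.6775, -0.5469, -0.1634), lambda* = (1.3048)


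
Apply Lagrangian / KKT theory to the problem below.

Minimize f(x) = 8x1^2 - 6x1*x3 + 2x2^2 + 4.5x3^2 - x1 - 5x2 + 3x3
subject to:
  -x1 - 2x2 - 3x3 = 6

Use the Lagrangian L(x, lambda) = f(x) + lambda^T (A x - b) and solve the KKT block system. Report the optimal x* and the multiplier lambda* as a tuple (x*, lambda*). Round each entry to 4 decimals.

Form the Lagrangian:
  L(x, lambda) = (1/2) x^T Q x + c^T x + lambda^T (A x - b)
Stationarity (grad_x L = 0): Q x + c + A^T lambda = 0.
Primal feasibility: A x = b.

This gives the KKT block system:
  [ Q   A^T ] [ x     ]   [-c ]
  [ A    0  ] [ lambda ] = [ b ]

Solving the linear system:
  x*      = (-0.7424, -0.0682, -1.7071)
  lambda* = (-2.6364)
  f(x*)   = 5.8902

x* = (-0.7424, -0.0682, -1.7071), lambda* = (-2.6364)


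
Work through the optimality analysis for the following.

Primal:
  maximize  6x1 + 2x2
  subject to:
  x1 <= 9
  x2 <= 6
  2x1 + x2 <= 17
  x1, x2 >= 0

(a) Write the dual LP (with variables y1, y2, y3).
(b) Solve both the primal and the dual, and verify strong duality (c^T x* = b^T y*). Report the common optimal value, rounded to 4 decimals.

The standard primal-dual pair for 'max c^T x s.t. A x <= b, x >= 0' is:
  Dual:  min b^T y  s.t.  A^T y >= c,  y >= 0.

So the dual LP is:
  minimize  9y1 + 6y2 + 17y3
  subject to:
    y1 + 2y3 >= 6
    y2 + y3 >= 2
    y1, y2, y3 >= 0

Solving the primal: x* = (8.5, 0).
  primal value c^T x* = 51.
Solving the dual: y* = (0, 0, 3).
  dual value b^T y* = 51.
Strong duality: c^T x* = b^T y*. Confirmed.

51


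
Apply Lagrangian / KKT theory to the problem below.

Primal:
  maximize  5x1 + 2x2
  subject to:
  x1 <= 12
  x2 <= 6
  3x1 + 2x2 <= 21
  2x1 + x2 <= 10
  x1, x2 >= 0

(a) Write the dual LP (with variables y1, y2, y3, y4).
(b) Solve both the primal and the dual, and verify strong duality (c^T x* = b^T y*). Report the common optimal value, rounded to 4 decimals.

The standard primal-dual pair for 'max c^T x s.t. A x <= b, x >= 0' is:
  Dual:  min b^T y  s.t.  A^T y >= c,  y >= 0.

So the dual LP is:
  minimize  12y1 + 6y2 + 21y3 + 10y4
  subject to:
    y1 + 3y3 + 2y4 >= 5
    y2 + 2y3 + y4 >= 2
    y1, y2, y3, y4 >= 0

Solving the primal: x* = (5, 0).
  primal value c^T x* = 25.
Solving the dual: y* = (0, 0, 0, 2.5).
  dual value b^T y* = 25.
Strong duality: c^T x* = b^T y*. Confirmed.

25


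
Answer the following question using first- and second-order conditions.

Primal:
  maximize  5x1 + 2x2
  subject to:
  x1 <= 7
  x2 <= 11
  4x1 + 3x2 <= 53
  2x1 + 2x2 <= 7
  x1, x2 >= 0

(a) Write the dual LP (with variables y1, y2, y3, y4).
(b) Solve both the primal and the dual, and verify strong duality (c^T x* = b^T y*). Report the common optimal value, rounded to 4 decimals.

The standard primal-dual pair for 'max c^T x s.t. A x <= b, x >= 0' is:
  Dual:  min b^T y  s.t.  A^T y >= c,  y >= 0.

So the dual LP is:
  minimize  7y1 + 11y2 + 53y3 + 7y4
  subject to:
    y1 + 4y3 + 2y4 >= 5
    y2 + 3y3 + 2y4 >= 2
    y1, y2, y3, y4 >= 0

Solving the primal: x* = (3.5, 0).
  primal value c^T x* = 17.5.
Solving the dual: y* = (0, 0, 0, 2.5).
  dual value b^T y* = 17.5.
Strong duality: c^T x* = b^T y*. Confirmed.

17.5


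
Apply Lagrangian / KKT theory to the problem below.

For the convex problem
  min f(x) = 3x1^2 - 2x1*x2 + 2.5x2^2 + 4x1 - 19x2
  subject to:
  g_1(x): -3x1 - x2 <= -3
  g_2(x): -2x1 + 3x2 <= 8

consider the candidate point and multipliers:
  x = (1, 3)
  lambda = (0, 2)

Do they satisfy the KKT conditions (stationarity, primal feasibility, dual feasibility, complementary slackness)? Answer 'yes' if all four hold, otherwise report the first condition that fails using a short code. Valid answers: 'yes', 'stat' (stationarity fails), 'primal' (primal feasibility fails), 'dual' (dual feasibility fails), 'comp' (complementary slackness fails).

Gradient of f: grad f(x) = Q x + c = (4, -6)
Constraint values g_i(x) = a_i^T x - b_i:
  g_1((1, 3)) = -3
  g_2((1, 3)) = -1
Stationarity residual: grad f(x) + sum_i lambda_i a_i = (0, 0)
  -> stationarity OK
Primal feasibility (all g_i <= 0): OK
Dual feasibility (all lambda_i >= 0): OK
Complementary slackness (lambda_i * g_i(x) = 0 for all i): FAILS

Verdict: the first failing condition is complementary_slackness -> comp.

comp


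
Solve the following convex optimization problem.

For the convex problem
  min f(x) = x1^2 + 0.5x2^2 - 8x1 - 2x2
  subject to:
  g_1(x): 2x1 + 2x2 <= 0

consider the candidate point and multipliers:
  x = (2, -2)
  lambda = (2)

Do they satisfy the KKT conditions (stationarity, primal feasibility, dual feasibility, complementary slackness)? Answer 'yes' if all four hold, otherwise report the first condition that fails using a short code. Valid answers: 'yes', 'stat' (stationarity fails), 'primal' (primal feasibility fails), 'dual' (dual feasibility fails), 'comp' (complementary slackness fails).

Gradient of f: grad f(x) = Q x + c = (-4, -4)
Constraint values g_i(x) = a_i^T x - b_i:
  g_1((2, -2)) = 0
Stationarity residual: grad f(x) + sum_i lambda_i a_i = (0, 0)
  -> stationarity OK
Primal feasibility (all g_i <= 0): OK
Dual feasibility (all lambda_i >= 0): OK
Complementary slackness (lambda_i * g_i(x) = 0 for all i): OK

Verdict: yes, KKT holds.

yes


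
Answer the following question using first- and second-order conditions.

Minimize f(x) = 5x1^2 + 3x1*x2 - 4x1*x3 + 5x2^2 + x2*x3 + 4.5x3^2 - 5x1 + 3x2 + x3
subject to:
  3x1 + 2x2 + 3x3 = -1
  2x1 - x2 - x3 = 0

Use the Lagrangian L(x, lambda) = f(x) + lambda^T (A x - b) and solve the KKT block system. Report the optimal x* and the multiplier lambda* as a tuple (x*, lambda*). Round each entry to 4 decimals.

Form the Lagrangian:
  L(x, lambda) = (1/2) x^T Q x + c^T x + lambda^T (A x - b)
Stationarity (grad_x L = 0): Q x + c + A^T lambda = 0.
Primal feasibility: A x = b.

This gives the KKT block system:
  [ Q   A^T ] [ x     ]   [-c ]
  [ A    0  ] [ lambda ] = [ b ]

Solving the linear system:
  x*      = (-0.1277, -0.1494, -0.106)
  lambda* = (0.6096, 2.2361)
  f(x*)   = 0.347

x* = (-0.1277, -0.1494, -0.106), lambda* = (0.6096, 2.2361)


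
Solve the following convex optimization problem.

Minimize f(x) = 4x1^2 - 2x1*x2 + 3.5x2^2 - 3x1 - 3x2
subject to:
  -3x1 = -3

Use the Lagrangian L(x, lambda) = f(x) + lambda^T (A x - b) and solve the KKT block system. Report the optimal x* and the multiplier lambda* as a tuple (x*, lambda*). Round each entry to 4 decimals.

Form the Lagrangian:
  L(x, lambda) = (1/2) x^T Q x + c^T x + lambda^T (A x - b)
Stationarity (grad_x L = 0): Q x + c + A^T lambda = 0.
Primal feasibility: A x = b.

This gives the KKT block system:
  [ Q   A^T ] [ x     ]   [-c ]
  [ A    0  ] [ lambda ] = [ b ]

Solving the linear system:
  x*      = (1, 0.7143)
  lambda* = (1.1905)
  f(x*)   = -0.7857

x* = (1, 0.7143), lambda* = (1.1905)


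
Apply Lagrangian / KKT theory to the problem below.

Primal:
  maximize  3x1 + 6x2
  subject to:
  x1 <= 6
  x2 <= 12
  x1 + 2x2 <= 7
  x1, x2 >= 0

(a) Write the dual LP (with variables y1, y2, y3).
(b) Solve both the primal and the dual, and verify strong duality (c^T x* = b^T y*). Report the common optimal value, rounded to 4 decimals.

The standard primal-dual pair for 'max c^T x s.t. A x <= b, x >= 0' is:
  Dual:  min b^T y  s.t.  A^T y >= c,  y >= 0.

So the dual LP is:
  minimize  6y1 + 12y2 + 7y3
  subject to:
    y1 + y3 >= 3
    y2 + 2y3 >= 6
    y1, y2, y3 >= 0

Solving the primal: x* = (0, 3.5).
  primal value c^T x* = 21.
Solving the dual: y* = (0, 0, 3).
  dual value b^T y* = 21.
Strong duality: c^T x* = b^T y*. Confirmed.

21


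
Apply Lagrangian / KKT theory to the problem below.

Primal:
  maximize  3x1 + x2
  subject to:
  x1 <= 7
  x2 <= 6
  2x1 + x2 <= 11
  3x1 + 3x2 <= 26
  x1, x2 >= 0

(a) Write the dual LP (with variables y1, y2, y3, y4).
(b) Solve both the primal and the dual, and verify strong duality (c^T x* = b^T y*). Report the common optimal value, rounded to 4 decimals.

The standard primal-dual pair for 'max c^T x s.t. A x <= b, x >= 0' is:
  Dual:  min b^T y  s.t.  A^T y >= c,  y >= 0.

So the dual LP is:
  minimize  7y1 + 6y2 + 11y3 + 26y4
  subject to:
    y1 + 2y3 + 3y4 >= 3
    y2 + y3 + 3y4 >= 1
    y1, y2, y3, y4 >= 0

Solving the primal: x* = (5.5, 0).
  primal value c^T x* = 16.5.
Solving the dual: y* = (0, 0, 1.5, 0).
  dual value b^T y* = 16.5.
Strong duality: c^T x* = b^T y*. Confirmed.

16.5


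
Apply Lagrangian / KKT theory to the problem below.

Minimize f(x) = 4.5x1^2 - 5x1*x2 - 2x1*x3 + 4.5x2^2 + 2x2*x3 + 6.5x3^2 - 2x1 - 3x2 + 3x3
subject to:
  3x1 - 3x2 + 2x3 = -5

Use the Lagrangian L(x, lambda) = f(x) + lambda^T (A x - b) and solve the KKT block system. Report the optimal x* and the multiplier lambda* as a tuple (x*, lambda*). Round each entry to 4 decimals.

Form the Lagrangian:
  L(x, lambda) = (1/2) x^T Q x + c^T x + lambda^T (A x - b)
Stationarity (grad_x L = 0): Q x + c + A^T lambda = 0.
Primal feasibility: A x = b.

This gives the KKT block system:
  [ Q   A^T ] [ x     ]   [-c ]
  [ A    0  ] [ lambda ] = [ b ]

Solving the linear system:
  x*      = (0.0362, 1.2138, -0.7337)
  lambda* = (2.0917)
  f(x*)   = 2.2718

x* = (0.0362, 1.2138, -0.7337), lambda* = (2.0917)


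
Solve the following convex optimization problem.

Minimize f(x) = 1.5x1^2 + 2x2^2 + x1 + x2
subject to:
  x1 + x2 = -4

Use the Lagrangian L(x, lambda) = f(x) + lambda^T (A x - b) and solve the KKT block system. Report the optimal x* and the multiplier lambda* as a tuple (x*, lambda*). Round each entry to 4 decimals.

Form the Lagrangian:
  L(x, lambda) = (1/2) x^T Q x + c^T x + lambda^T (A x - b)
Stationarity (grad_x L = 0): Q x + c + A^T lambda = 0.
Primal feasibility: A x = b.

This gives the KKT block system:
  [ Q   A^T ] [ x     ]   [-c ]
  [ A    0  ] [ lambda ] = [ b ]

Solving the linear system:
  x*      = (-2.2857, -1.7143)
  lambda* = (5.8571)
  f(x*)   = 9.7143

x* = (-2.2857, -1.7143), lambda* = (5.8571)


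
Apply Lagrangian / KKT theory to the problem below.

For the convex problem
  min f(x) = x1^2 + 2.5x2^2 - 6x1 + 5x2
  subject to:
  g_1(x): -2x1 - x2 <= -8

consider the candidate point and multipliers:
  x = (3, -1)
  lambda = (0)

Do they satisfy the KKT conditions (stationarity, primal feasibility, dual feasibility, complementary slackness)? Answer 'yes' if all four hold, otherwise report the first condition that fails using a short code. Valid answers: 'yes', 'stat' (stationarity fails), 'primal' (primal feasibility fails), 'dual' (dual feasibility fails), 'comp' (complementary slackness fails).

Gradient of f: grad f(x) = Q x + c = (0, 0)
Constraint values g_i(x) = a_i^T x - b_i:
  g_1((3, -1)) = 3
Stationarity residual: grad f(x) + sum_i lambda_i a_i = (0, 0)
  -> stationarity OK
Primal feasibility (all g_i <= 0): FAILS
Dual feasibility (all lambda_i >= 0): OK
Complementary slackness (lambda_i * g_i(x) = 0 for all i): OK

Verdict: the first failing condition is primal_feasibility -> primal.

primal


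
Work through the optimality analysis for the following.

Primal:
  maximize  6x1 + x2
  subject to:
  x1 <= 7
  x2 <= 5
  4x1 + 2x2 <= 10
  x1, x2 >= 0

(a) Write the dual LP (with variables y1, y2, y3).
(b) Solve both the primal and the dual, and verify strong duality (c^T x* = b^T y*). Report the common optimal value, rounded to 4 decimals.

The standard primal-dual pair for 'max c^T x s.t. A x <= b, x >= 0' is:
  Dual:  min b^T y  s.t.  A^T y >= c,  y >= 0.

So the dual LP is:
  minimize  7y1 + 5y2 + 10y3
  subject to:
    y1 + 4y3 >= 6
    y2 + 2y3 >= 1
    y1, y2, y3 >= 0

Solving the primal: x* = (2.5, 0).
  primal value c^T x* = 15.
Solving the dual: y* = (0, 0, 1.5).
  dual value b^T y* = 15.
Strong duality: c^T x* = b^T y*. Confirmed.

15


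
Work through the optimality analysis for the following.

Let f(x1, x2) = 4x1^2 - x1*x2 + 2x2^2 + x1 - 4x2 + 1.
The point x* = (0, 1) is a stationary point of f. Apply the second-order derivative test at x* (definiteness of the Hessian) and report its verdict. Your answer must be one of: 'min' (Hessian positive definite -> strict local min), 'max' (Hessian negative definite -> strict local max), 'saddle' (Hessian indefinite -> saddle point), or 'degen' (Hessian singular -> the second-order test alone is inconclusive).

Compute the Hessian H = grad^2 f:
  H = [[8, -1], [-1, 4]]
Verify stationarity: grad f(x*) = H x* + g = (0, 0).
Eigenvalues of H: 3.7639, 8.2361.
Both eigenvalues > 0, so H is positive definite -> x* is a strict local min.

min


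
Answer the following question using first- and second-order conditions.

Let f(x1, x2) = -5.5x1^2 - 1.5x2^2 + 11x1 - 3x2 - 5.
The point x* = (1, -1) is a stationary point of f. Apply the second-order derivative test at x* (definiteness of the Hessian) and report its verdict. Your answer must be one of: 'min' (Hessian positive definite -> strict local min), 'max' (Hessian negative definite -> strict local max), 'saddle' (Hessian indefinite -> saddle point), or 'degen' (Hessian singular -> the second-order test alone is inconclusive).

Compute the Hessian H = grad^2 f:
  H = [[-11, 0], [0, -3]]
Verify stationarity: grad f(x*) = H x* + g = (0, 0).
Eigenvalues of H: -11, -3.
Both eigenvalues < 0, so H is negative definite -> x* is a strict local max.

max


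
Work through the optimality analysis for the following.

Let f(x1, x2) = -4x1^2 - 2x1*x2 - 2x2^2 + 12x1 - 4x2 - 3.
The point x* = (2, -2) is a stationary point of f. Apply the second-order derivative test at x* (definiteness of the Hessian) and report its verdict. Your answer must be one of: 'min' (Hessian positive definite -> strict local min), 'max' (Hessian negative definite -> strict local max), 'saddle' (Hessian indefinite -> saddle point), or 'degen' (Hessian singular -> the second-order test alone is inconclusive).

Compute the Hessian H = grad^2 f:
  H = [[-8, -2], [-2, -4]]
Verify stationarity: grad f(x*) = H x* + g = (0, 0).
Eigenvalues of H: -8.8284, -3.1716.
Both eigenvalues < 0, so H is negative definite -> x* is a strict local max.

max


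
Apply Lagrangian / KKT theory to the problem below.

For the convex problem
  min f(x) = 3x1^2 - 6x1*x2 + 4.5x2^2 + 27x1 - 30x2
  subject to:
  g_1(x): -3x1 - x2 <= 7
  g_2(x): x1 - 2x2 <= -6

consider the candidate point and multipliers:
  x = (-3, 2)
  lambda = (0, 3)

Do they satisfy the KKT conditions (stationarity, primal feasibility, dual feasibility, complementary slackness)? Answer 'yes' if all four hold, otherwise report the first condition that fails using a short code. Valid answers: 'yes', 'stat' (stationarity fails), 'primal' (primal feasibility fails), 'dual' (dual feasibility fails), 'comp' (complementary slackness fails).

Gradient of f: grad f(x) = Q x + c = (-3, 6)
Constraint values g_i(x) = a_i^T x - b_i:
  g_1((-3, 2)) = 0
  g_2((-3, 2)) = -1
Stationarity residual: grad f(x) + sum_i lambda_i a_i = (0, 0)
  -> stationarity OK
Primal feasibility (all g_i <= 0): OK
Dual feasibility (all lambda_i >= 0): OK
Complementary slackness (lambda_i * g_i(x) = 0 for all i): FAILS

Verdict: the first failing condition is complementary_slackness -> comp.

comp


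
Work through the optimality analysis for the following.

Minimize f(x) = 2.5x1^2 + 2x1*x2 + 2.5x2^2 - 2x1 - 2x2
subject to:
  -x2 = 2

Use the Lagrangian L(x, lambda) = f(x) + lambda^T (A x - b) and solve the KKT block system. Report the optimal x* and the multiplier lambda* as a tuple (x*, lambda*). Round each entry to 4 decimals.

Form the Lagrangian:
  L(x, lambda) = (1/2) x^T Q x + c^T x + lambda^T (A x - b)
Stationarity (grad_x L = 0): Q x + c + A^T lambda = 0.
Primal feasibility: A x = b.

This gives the KKT block system:
  [ Q   A^T ] [ x     ]   [-c ]
  [ A    0  ] [ lambda ] = [ b ]

Solving the linear system:
  x*      = (1.2, -2)
  lambda* = (-9.6)
  f(x*)   = 10.4

x* = (1.2, -2), lambda* = (-9.6)


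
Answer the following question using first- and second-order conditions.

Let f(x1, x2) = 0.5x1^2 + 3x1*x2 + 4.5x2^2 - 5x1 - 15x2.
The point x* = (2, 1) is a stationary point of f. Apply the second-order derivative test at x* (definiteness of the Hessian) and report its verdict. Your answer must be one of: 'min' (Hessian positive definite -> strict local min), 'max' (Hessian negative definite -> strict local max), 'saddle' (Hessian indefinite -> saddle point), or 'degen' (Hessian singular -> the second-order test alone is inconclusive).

Compute the Hessian H = grad^2 f:
  H = [[1, 3], [3, 9]]
Verify stationarity: grad f(x*) = H x* + g = (0, 0).
Eigenvalues of H: 0, 10.
H has a zero eigenvalue (singular; positive semidefinite but not definite), so H is neither positive definite, negative definite, nor indefinite. The second-order test alone is inconclusive -> degen.
(Indeed, f is constant along the null direction of H through x*, so x* is not a strict local extremum.)

degen
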